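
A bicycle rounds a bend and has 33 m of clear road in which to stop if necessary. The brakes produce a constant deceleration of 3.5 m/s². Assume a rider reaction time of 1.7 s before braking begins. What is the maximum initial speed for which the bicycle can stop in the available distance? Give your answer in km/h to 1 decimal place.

Maximum speed ≈ 37.3 km/h

Stopping distance: v·t_r + v²/(2a) = 33 with t_r = 1.7 s and a = 3.500 m/s².
So v² + 11.900 v − 231.00 = 0.
Positive root: v = −a·t_r + √((a·t_r)² + 2a·d) = −5.950 + √(35.403 + 231.00) = 10.3719 m/s.
10.3719 m/s × 3.6 = 37.339 km/h.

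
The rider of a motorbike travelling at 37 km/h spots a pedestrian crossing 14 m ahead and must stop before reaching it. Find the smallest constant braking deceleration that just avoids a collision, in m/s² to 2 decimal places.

37 km/h ÷ 3.6 = 10.2778 m/s.
v² = 2a·d ⇒ a = v²/(2d) = 10.2778² / (2 × 14.000) = 105.633 / 28.000 = 3.7726 m/s².

Required deceleration ≈ 3.77 m/s²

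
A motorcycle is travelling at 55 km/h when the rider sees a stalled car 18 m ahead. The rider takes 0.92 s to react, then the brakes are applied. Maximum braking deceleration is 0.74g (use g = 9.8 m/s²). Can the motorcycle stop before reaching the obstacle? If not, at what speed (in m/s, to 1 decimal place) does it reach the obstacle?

No — it strikes the obstacle at 13.3 m/s

55 km/h ÷ 3.6 = 15.2778 m/s.
a = 0.74 × 9.8 = 7.252 m/s².
Reaction distance = 15.2778 × 0.92 = 14.056 m.
Braking distance needed to stop: v²/(2a) = 233.411 / 14.504 = 16.093 m, so total needed = 14.056 + 16.093 = 30.149 m > 18 m — it cannot stop.
Distance remaining when braking begins: 18 − 14.056 = 3.944 m.
v² = v₀² − 2a·d = 233.411 − 2 × 7.252 × 3.944 = 176.207 m²/s².
v = √176.207 = 13.274 m/s.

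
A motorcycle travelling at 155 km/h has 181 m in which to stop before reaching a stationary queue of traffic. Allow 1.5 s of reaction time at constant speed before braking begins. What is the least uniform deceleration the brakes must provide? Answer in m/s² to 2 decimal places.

Required deceleration ≈ 7.96 m/s²

155 km/h ÷ 3.6 = 43.0556 m/s.
Distance covered during reaction = 43.0556 × 1.5 = 64.583 m.
Distance available for braking: 181 − 64.583 = 116.417 m.
v² = 2a·d ⇒ a = v²/(2d) = 43.0556² / (2 × 116.417) = 1853.785 / 232.834 = 7.9618 m/s².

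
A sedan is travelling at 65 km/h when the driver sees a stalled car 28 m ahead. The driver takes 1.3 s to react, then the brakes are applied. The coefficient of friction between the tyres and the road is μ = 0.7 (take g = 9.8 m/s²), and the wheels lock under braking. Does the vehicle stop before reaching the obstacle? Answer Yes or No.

No

65 km/h ÷ 3.6 = 18.0556 m/s.
a = μg = 0.7 × 9.8 = 6.860 m/s².
Reaction distance = 18.0556 × 1.3 = 23.472 m.
Braking distance = v²/(2a) = 326.005 / 13.720 = 23.761 m.
Total stopping distance = 23.472 + 23.761 = 47.233 m, vs 28 m available — it cannot stop in time and overshoots by 47.233 − 28 = 19.233 m.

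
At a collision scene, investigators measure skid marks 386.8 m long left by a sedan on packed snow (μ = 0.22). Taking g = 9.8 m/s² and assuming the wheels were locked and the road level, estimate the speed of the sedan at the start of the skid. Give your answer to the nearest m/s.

Initial speed ≈ 41 m/s

Deceleration a = μg = 0.22 × 9.8 = 2.156 m/s².
v = √(2a·d) = √(2 × 2.156 × 386.8) = √1667.882 = 40.8397 m/s.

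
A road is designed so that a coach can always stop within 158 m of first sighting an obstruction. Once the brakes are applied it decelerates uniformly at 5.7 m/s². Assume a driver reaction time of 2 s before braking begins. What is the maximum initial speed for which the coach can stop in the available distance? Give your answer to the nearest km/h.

Stopping distance: v·t_r + v²/(2a) = 158 with t_r = 2 s and a = 5.700 m/s².
So v² + 22.800 v − 1801.20 = 0.
Positive root: v = −a·t_r + √((a·t_r)² + 2a·d) = −11.400 + √(129.960 + 1801.20) = 32.5450 m/s.
32.5450 m/s × 3.6 = 117.162 km/h.

Maximum speed ≈ 117 km/h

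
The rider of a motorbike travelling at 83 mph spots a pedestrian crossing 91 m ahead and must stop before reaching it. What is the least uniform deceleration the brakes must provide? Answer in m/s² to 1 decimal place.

Required deceleration ≈ 7.6 m/s²

83 mph × 0.44704 = 37.1043 m/s.
v² = 2a·d ⇒ a = v²/(2d) = 37.1043² / (2 × 91.000) = 1376.729 / 182.000 = 7.5644 m/s².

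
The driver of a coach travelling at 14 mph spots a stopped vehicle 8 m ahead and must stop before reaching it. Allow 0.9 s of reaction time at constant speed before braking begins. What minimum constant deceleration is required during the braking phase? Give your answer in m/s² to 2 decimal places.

Required deceleration ≈ 8.27 m/s²

14 mph × 0.44704 = 6.2586 m/s.
Distance covered during reaction = 6.2586 × 0.9 = 5.633 m.
Distance available for braking: 8 − 5.633 = 2.367 m.
v² = 2a·d ⇒ a = v²/(2d) = 6.2586² / (2 × 2.367) = 39.170 / 4.734 = 8.2742 m/s².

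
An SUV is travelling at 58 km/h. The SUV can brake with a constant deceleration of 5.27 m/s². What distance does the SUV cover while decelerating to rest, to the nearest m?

58 km/h ÷ 3.6 = 16.1111 m/s.
Braking distance = v²/(2a) = 16.1111² / (2 × 5.270) = 259.568 / 10.540 = 24.627 m.

Braking distance ≈ 25 m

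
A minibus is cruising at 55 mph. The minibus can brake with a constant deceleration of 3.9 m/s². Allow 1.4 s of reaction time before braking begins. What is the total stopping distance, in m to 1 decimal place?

55 mph × 0.44704 = 24.5872 m/s.
Reaction distance = v·t_r = 24.5872 × 1.4 = 34.422 m.
Braking distance = v²/(2a) = 24.5872² / (2 × 3.900) = 604.530 / 7.800 = 77.504 m.
Total = 34.422 + 77.504 = 111.926 m.

Total stopping distance ≈ 111.9 m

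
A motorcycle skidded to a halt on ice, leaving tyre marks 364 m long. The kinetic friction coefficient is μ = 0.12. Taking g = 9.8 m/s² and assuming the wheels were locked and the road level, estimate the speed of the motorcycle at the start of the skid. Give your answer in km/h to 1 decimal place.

Initial speed ≈ 105.3 km/h

Deceleration a = μg = 0.12 × 9.8 = 1.176 m/s².
v = √(2a·d) = √(2 × 1.176 × 364) = √856.128 = 29.2597 m/s.
= 29.2597 × 3.6 = 105.335 km/h.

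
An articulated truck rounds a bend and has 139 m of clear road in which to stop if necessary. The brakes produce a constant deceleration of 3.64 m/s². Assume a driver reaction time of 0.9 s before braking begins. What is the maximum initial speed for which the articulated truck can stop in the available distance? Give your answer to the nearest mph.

Stopping distance: v·t_r + v²/(2a) = 139 with t_r = 0.9 s and a = 3.640 m/s².
So v² + 6.552 v − 1011.92 = 0.
Positive root: v = −a·t_r + √((a·t_r)² + 2a·d) = −3.276 + √(10.732 + 1011.92) = 28.7029 m/s.
28.7029 m/s ÷ 0.44704 = 64.207 mph.

Maximum speed ≈ 64 mph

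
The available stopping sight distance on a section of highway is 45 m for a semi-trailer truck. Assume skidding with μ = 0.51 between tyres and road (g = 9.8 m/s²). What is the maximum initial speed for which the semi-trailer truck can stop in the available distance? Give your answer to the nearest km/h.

a = μg = 0.51 × 9.8 = 4.998 m/s².
v²/(2a) = d ⇒ v = √(2 × 4.998 × 45) = √449.82 = 21.2090 m/s.
21.2090 m/s × 3.6 = 76.352 km/h.

Maximum speed ≈ 76 km/h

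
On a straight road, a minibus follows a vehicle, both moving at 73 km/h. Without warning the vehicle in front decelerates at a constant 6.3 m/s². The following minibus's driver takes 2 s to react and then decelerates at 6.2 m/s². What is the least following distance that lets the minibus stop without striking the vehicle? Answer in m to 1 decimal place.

Minimum gap ≈ 41.1 m

73 km/h ÷ 3.6 = 20.2778 m/s.
Leader travels v²/(2a_L) = 411.189 / 12.600 = 32.634 m before stopping.
Follower covers v·t_r = 20.2778 × 2 = 40.556 m while reacting, then v²/(2a_F) = 411.189 / 12.400 = 33.160 m while braking, for a total of 40.556 + 33.160 = 73.716 m.
Since a_F ≤ a_L and the follower starts braking later, the follower is never slower than the leader, so the closest approach is when both have stopped.
Minimum gap = 73.716 − 32.634 = 41.082 m.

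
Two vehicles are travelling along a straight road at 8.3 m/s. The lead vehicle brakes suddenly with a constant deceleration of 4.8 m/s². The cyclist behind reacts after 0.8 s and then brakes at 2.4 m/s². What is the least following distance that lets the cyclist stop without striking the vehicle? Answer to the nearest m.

Leader travels v²/(2a_L) = 68.890 / 9.600 = 7.176 m before stopping.
Follower covers v·t_r = 8.3000 × 0.8 = 6.640 m while reacting, then v²/(2a_F) = 68.890 / 4.800 = 14.352 m while braking, for a total of 6.640 + 14.352 = 20.992 m.
Since a_F ≤ a_L and the follower starts braking later, the follower is never slower than the leader, so the closest approach is when both have stopped.
Minimum gap = 20.992 − 7.176 = 13.816 m.

Minimum gap ≈ 14 m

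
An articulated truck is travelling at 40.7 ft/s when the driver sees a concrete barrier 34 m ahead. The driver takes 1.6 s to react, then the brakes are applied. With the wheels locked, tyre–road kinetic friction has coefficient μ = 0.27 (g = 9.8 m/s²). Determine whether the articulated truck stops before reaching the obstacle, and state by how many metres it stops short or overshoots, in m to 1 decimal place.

40.7 ft/s × 0.3048 = 12.4054 m/s.
a = μg = 0.27 × 9.8 = 2.646 m/s².
Reaction distance = 12.4054 × 1.6 = 19.849 m.
Braking distance = v²/(2a) = 153.894 / 5.292 = 29.080 m.
Total stopping distance = 19.849 + 29.080 = 48.929 m, vs 34 m available — it cannot stop in time and overshoots by 48.929 − 34 = 14.929 m.

No — it overshoots by 14.9 m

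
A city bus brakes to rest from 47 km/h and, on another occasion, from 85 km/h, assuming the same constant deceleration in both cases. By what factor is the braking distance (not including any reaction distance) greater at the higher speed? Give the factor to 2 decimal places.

Factor ≈ 3.27

Braking distance d = v²/(2a), so with a fixed, d ∝ v².
Factor = (85/47)² = 1.8085² = 3.2707.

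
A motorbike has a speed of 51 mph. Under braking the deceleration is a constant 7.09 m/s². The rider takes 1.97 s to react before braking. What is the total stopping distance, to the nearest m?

51 mph × 0.44704 = 22.7990 m/s.
Reaction distance = v·t_r = 22.7990 × 1.97 = 44.914 m.
Braking distance = v²/(2a) = 22.7990² / (2 × 7.090) = 519.794 / 14.180 = 36.657 m.
Total = 44.914 + 36.657 = 81.571 m.

Total stopping distance ≈ 82 m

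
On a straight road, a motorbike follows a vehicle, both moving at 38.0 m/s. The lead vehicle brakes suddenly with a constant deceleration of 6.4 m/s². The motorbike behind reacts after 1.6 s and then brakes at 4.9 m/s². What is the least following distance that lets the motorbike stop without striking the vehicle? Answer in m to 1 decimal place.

Leader travels v²/(2a_L) = 1444.000 / 12.800 = 112.812 m before stopping.
Follower covers v·t_r = 38.0000 × 1.6 = 60.800 m while reacting, then v²/(2a_F) = 1444.000 / 9.800 = 147.347 m while braking, for a total of 60.800 + 147.347 = 208.147 m.
Since a_F ≤ a_L and the follower starts braking later, the follower is never slower than the leader, so the closest approach is when both have stopped.
Minimum gap = 208.147 − 112.812 = 95.335 m.

Minimum gap ≈ 95.3 m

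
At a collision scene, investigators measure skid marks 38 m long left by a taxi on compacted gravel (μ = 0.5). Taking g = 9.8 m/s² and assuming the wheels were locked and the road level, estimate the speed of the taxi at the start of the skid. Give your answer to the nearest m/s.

Deceleration a = μg = 0.5 × 9.8 = 4.900 m/s².
v = √(2a·d) = √(2 × 4.900 × 38) = √372.400 = 19.2977 m/s.

Initial speed ≈ 19 m/s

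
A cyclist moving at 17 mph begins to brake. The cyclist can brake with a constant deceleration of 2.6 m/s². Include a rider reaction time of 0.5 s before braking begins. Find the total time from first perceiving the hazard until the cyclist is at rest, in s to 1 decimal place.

Total time ≈ 3.4 s

17 mph × 0.44704 = 7.5997 m/s.
Braking time = v/a = 7.5997 / 2.600 = 2.923 s.
Total = 0.5 + 2.923 = 3.423 s.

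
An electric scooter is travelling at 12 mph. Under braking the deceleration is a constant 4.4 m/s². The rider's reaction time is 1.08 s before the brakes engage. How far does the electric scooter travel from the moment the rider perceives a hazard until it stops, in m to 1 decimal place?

12 mph × 0.44704 = 5.3645 m/s.
Reaction distance = v·t_r = 5.3645 × 1.08 = 5.794 m.
Braking distance = v²/(2a) = 5.3645² / (2 × 4.400) = 28.778 / 8.800 = 3.270 m.
Total = 5.794 + 3.270 = 9.064 m.

Total stopping distance ≈ 9.1 m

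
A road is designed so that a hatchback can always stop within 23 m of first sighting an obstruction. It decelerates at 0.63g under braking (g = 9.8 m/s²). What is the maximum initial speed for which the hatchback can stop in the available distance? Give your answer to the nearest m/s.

Maximum speed ≈ 17 m/s

a = 0.63 × 9.8 = 6.174 m/s².
v²/(2a) = d ⇒ v = √(2 × 6.174 × 23) = √284.00 = 16.8523 m/s.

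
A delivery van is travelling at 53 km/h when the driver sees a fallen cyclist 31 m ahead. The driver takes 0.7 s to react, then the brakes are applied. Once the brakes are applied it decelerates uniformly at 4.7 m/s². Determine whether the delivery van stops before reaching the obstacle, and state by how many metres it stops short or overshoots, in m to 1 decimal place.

53 km/h ÷ 3.6 = 14.7222 m/s.
Reaction distance = 14.7222 × 0.7 = 10.306 m.
Braking distance = v²/(2a) = 216.743 / 9.400 = 23.058 m.
Total stopping distance = 10.306 + 23.058 = 33.364 m, vs 31 m available — it cannot stop in time and overshoots by 33.364 − 31 = 2.364 m.

No — it overshoots by 2.4 m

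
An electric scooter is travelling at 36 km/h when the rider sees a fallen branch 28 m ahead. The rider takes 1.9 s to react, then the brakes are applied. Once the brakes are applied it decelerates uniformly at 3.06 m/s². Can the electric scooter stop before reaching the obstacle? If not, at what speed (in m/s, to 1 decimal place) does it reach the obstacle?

36 km/h ÷ 3.6 = 10.0000 m/s.
Reaction distance = 10.0000 × 1.9 = 19.000 m.
Braking distance needed to stop: v²/(2a) = 100.000 / 6.120 = 16.340 m, so total needed = 19.000 + 16.340 = 35.340 m > 28 m — it cannot stop.
Distance remaining when braking begins: 28 − 19.000 = 9.000 m.
v² = v₀² − 2a·d = 100.000 − 2 × 3.060 × 9.000 = 44.920 m²/s².
v = √44.920 = 6.702 m/s.

No — it strikes the obstacle at 6.7 m/s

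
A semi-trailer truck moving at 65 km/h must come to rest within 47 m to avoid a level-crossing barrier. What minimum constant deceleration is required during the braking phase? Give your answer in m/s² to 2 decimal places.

65 km/h ÷ 3.6 = 18.0556 m/s.
v² = 2a·d ⇒ a = v²/(2d) = 18.0556² / (2 × 47.000) = 326.005 / 94.000 = 3.4681 m/s².

Required deceleration ≈ 3.47 m/s²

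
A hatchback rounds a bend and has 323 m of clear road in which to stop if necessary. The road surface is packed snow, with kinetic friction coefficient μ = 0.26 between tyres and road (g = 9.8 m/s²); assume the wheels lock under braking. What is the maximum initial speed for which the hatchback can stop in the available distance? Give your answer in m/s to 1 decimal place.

Maximum speed ≈ 40.6 m/s

a = μg = 0.26 × 9.8 = 2.548 m/s².
v²/(2a) = d ⇒ v = √(2 × 2.548 × 323) = √1646.01 = 40.5710 m/s.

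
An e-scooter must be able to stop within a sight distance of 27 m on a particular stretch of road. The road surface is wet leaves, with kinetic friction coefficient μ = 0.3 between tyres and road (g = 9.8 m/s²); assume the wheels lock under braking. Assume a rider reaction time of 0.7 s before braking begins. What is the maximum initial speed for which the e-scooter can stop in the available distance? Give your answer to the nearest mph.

a = μg = 0.3 × 9.8 = 2.940 m/s².
Stopping distance: v·t_r + v²/(2a) = 27 with t_r = 0.7 s and a = 2.940 m/s².
So v² + 4.116 v − 158.76 = 0.
Positive root: v = −a·t_r + √((a·t_r)² + 2a·d) = −2.058 + √(4.235 + 158.76) = 10.7089 m/s.
10.7089 m/s ÷ 0.44704 = 23.955 mph.

Maximum speed ≈ 24 mph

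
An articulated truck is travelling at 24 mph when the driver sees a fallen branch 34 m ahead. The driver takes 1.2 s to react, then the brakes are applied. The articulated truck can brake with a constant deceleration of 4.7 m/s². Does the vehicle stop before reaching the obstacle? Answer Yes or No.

24 mph × 0.44704 = 10.7290 m/s.
Reaction distance = 10.7290 × 1.2 = 12.875 m.
Braking distance = v²/(2a) = 115.111 / 9.400 = 12.246 m.
Total stopping distance = 12.875 + 12.246 = 25.121 m, vs 34 m available — it stops with 34 − 25.121 = 8.879 m to spare.

Yes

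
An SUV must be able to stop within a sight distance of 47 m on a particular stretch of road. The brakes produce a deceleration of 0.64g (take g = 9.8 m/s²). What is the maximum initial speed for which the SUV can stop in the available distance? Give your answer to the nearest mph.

Maximum speed ≈ 54 mph

a = 0.64 × 9.8 = 6.272 m/s².
v²/(2a) = d ⇒ v = √(2 × 6.272 × 47) = √589.57 = 24.2811 m/s.
24.2811 m/s ÷ 0.44704 = 54.315 mph.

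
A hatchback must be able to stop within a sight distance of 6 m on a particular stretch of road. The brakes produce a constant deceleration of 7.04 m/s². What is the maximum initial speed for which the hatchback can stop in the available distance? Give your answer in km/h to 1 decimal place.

Maximum speed ≈ 33.1 km/h

v²/(2a) = d ⇒ v = √(2 × 7.040 × 6) = √84.48 = 9.1913 m/s.
9.1913 m/s × 3.6 = 33.089 km/h.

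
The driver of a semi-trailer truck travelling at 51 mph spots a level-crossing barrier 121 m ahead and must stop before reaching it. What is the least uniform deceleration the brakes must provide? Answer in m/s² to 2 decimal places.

51 mph × 0.44704 = 22.7990 m/s.
v² = 2a·d ⇒ a = v²/(2d) = 22.7990² / (2 × 121.000) = 519.794 / 242.000 = 2.1479 m/s².

Required deceleration ≈ 2.15 m/s²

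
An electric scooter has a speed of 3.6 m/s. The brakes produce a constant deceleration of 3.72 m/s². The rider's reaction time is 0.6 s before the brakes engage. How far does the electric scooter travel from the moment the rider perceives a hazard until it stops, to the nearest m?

Total stopping distance ≈ 4 m

Reaction distance = v·t_r = 3.6000 × 0.6 = 2.160 m.
Braking distance = v²/(2a) = 3.6000² / (2 × 3.720) = 12.960 / 7.440 = 1.742 m.
Total = 2.160 + 1.742 = 3.902 m.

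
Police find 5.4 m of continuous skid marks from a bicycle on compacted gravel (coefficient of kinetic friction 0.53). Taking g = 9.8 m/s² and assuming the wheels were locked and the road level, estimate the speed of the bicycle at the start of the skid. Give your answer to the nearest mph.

Deceleration a = μg = 0.53 × 9.8 = 5.194 m/s².
v = √(2a·d) = √(2 × 5.194 × 5.4) = √56.095 = 7.4897 m/s.
= 7.4897 ÷ 0.44704 = 16.754 mph.

Initial speed ≈ 17 mph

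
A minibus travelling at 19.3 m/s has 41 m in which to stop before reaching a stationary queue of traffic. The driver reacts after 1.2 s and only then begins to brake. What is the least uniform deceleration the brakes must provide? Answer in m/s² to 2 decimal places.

Distance covered during reaction = 19.3000 × 1.2 = 23.160 m.
Distance available for braking: 41 − 23.160 = 17.840 m.
v² = 2a·d ⇒ a = v²/(2d) = 19.3000² / (2 × 17.840) = 372.490 / 35.680 = 10.4397 m/s².

Required deceleration ≈ 10.44 m/s²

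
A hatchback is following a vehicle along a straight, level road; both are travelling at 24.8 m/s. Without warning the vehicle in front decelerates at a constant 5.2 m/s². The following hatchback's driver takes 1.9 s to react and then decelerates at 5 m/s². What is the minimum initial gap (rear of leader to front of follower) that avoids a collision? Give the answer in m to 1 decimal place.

Leader travels v²/(2a_L) = 615.040 / 10.400 = 59.138 m before stopping.
Follower covers v·t_r = 24.8000 × 1.9 = 47.120 m while reacting, then v²/(2a_F) = 615.040 / 10.000 = 61.504 m while braking, for a total of 47.120 + 61.504 = 108.624 m.
Since a_F ≤ a_L and the follower starts braking later, the follower is never slower than the leader, so the closest approach is when both have stopped.
Minimum gap = 108.624 − 59.138 = 49.486 m.

Minimum gap ≈ 49.5 m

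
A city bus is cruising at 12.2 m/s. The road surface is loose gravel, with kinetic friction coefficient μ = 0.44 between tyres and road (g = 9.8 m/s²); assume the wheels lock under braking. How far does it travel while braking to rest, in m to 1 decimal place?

Braking distance ≈ 17.3 m

a = μg = 0.44 × 9.8 = 4.312 m/s².
Braking distance = v²/(2a) = 12.2000² / (2 × 4.312) = 148.840 / 8.624 = 17.259 m.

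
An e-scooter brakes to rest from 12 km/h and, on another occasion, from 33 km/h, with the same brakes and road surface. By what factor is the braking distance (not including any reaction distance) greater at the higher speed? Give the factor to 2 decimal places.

Factor ≈ 7.56

Braking distance d = v²/(2a), so with a fixed, d ∝ v².
Factor = (33/12)² = 2.7500² = 7.5625.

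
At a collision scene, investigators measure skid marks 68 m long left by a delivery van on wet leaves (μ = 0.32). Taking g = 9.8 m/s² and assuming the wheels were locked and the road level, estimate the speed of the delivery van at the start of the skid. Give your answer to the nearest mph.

Deceleration a = μg = 0.32 × 9.8 = 3.136 m/s².
v = √(2a·d) = √(2 × 3.136 × 68) = √426.496 = 20.6518 m/s.
= 20.6518 ÷ 0.44704 = 46.197 mph.

Initial speed ≈ 46 mph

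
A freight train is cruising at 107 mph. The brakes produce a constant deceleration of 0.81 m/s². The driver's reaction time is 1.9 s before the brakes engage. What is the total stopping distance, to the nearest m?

107 mph × 0.44704 = 47.8333 m/s.
Reaction distance = v·t_r = 47.8333 × 1.9 = 90.883 m.
Braking distance = v²/(2a) = 47.8333² / (2 × 0.810) = 2288.025 / 1.620 = 1412.361 m.
Total = 90.883 + 1412.361 = 1503.244 m.

Total stopping distance ≈ 1503 m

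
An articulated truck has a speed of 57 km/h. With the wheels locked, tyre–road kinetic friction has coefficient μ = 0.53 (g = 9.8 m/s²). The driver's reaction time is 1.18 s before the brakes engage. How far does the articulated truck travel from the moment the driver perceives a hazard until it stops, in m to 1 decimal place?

Total stopping distance ≈ 42.8 m

57 km/h ÷ 3.6 = 15.8333 m/s.
a = μg = 0.53 × 9.8 = 5.194 m/s².
Reaction distance = v·t_r = 15.8333 × 1.18 = 18.683 m.
Braking distance = v²/(2a) = 15.8333² / (2 × 5.194) = 250.693 / 10.388 = 24.133 m.
Total = 18.683 + 24.133 = 42.816 m.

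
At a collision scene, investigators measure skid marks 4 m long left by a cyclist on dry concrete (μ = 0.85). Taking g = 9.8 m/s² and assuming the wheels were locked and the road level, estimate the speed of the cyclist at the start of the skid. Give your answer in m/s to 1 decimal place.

Initial speed ≈ 8.2 m/s

Deceleration a = μg = 0.85 × 9.8 = 8.330 m/s².
v = √(2a·d) = √(2 × 8.330 × 4) = √66.640 = 8.1633 m/s.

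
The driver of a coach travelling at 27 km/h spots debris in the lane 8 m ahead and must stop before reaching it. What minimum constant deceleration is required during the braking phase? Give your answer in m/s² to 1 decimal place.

Required deceleration ≈ 3.5 m/s²

27 km/h ÷ 3.6 = 7.5000 m/s.
v² = 2a·d ⇒ a = v²/(2d) = 7.5000² / (2 × 8.000) = 56.250 / 16.000 = 3.5156 m/s².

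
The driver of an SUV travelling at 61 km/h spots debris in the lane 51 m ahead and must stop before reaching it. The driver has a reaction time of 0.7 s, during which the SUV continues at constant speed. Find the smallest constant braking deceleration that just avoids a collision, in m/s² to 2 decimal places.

Required deceleration ≈ 3.67 m/s²

61 km/h ÷ 3.6 = 16.9444 m/s.
Distance covered during reaction = 16.9444 × 0.7 = 11.861 m.
Distance available for braking: 51 − 11.861 = 39.139 m.
v² = 2a·d ⇒ a = v²/(2d) = 16.9444² / (2 × 39.139) = 287.113 / 78.278 = 3.6679 m/s².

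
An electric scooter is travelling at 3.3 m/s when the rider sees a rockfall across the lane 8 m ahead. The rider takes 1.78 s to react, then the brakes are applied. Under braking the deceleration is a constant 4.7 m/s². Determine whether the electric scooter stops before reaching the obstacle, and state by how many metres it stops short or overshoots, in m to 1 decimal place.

Reaction distance = 3.3000 × 1.78 = 5.874 m.
Braking distance = v²/(2a) = 10.890 / 9.400 = 1.159 m.
Total stopping distance = 5.874 + 1.159 = 7.033 m, vs 8 m available — it stops with 8 − 7.033 = 0.967 m to spare.

Yes — it stops 1.0 m short of the obstacle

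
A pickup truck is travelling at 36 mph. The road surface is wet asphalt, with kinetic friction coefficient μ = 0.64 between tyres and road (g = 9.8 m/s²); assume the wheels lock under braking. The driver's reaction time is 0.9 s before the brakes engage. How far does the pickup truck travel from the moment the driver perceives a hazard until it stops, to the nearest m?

36 mph × 0.44704 = 16.0934 m/s.
a = μg = 0.64 × 9.8 = 6.272 m/s².
Reaction distance = v·t_r = 16.0934 × 0.9 = 14.484 m.
Braking distance = v²/(2a) = 16.0934² / (2 × 6.272) = 258.998 / 12.544 = 20.647 m.
Total = 14.484 + 20.647 = 35.131 m.

Total stopping distance ≈ 35 m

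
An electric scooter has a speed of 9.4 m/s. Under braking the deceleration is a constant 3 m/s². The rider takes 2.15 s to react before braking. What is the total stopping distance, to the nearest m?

Total stopping distance ≈ 35 m

Reaction distance = v·t_r = 9.4000 × 2.15 = 20.210 m.
Braking distance = v²/(2a) = 9.4000² / (2 × 3.000) = 88.360 / 6.000 = 14.727 m.
Total = 20.210 + 14.727 = 34.937 m.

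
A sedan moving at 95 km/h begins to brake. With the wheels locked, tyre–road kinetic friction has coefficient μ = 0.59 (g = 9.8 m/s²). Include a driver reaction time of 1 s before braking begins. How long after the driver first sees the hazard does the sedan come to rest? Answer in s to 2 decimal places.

95 km/h ÷ 3.6 = 26.3889 m/s.
a = μg = 0.59 × 9.8 = 5.782 m/s².
Braking time = v/a = 26.3889 / 5.782 = 4.564 s.
Total = 1 + 4.564 = 5.564 s.

Total time ≈ 5.56 s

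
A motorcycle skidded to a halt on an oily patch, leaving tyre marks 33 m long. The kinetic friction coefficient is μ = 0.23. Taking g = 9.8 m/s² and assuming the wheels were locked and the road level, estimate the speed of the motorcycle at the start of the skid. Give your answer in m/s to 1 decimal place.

Deceleration a = μg = 0.23 × 9.8 = 2.254 m/s².
v = √(2a·d) = √(2 × 2.254 × 33) = √148.764 = 12.1969 m/s.

Initial speed ≈ 12.2 m/s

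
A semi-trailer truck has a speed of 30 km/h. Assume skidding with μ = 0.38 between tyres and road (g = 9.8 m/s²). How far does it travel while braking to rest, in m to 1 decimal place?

30 km/h ÷ 3.6 = 8.3333 m/s.
a = μg = 0.38 × 9.8 = 3.724 m/s².
Braking distance = v²/(2a) = 8.3333² / (2 × 3.724) = 69.444 / 7.448 = 9.324 m.

Braking distance ≈ 9.3 m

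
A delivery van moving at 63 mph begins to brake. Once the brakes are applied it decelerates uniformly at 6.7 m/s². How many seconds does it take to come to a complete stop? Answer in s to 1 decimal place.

Braking time ≈ 4.2 s

63 mph × 0.44704 = 28.1635 m/s.
Braking time = v/a = 28.1635 / 6.700 = 4.204 s.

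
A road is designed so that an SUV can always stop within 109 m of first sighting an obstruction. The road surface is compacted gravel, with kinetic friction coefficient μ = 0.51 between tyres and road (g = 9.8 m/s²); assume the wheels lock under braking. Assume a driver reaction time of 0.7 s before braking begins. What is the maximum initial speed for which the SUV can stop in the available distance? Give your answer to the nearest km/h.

a = μg = 0.51 × 9.8 = 4.998 m/s².
Stopping distance: v·t_r + v²/(2a) = 109 with t_r = 0.7 s and a = 4.998 m/s².
So v² + 6.997 v − 1089.56 = 0.
Positive root: v = −a·t_r + √((a·t_r)² + 2a·d) = −3.499 + √(12.243 + 1089.56) = 29.6944 m/s.
29.6944 m/s × 3.6 = 106.900 km/h.

Maximum speed ≈ 107 km/h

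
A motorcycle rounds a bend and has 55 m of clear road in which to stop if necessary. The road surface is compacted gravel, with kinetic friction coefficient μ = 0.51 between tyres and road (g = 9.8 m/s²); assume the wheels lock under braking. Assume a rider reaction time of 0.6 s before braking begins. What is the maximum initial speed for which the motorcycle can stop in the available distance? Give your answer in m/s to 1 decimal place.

Maximum speed ≈ 20.6 m/s

a = μg = 0.51 × 9.8 = 4.998 m/s².
Stopping distance: v·t_r + v²/(2a) = 55 with t_r = 0.6 s and a = 4.998 m/s².
So v² + 5.998 v − 549.78 = 0.
Positive root: v = −a·t_r + √((a·t_r)² + 2a·d) = −2.999 + √(8.994 + 549.78) = 20.6394 m/s.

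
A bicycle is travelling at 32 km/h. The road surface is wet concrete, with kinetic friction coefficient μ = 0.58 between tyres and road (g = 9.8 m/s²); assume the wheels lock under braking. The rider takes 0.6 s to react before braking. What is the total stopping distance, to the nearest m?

32 km/h ÷ 3.6 = 8.8889 m/s.
a = μg = 0.58 × 9.8 = 5.684 m/s².
Reaction distance = v·t_r = 8.8889 × 0.6 = 5.333 m.
Braking distance = v²/(2a) = 8.8889² / (2 × 5.684) = 79.013 / 11.368 = 6.950 m.
Total = 5.333 + 6.950 = 12.283 m.

Total stopping distance ≈ 12 m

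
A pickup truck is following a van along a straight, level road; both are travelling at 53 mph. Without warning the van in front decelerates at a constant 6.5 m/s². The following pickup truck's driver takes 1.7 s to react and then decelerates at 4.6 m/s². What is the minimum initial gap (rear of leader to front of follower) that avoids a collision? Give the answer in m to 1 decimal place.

53 mph × 0.44704 = 23.6931 m/s.
Leader travels v²/(2a_L) = 561.363 / 13.000 = 43.182 m before stopping.
Follower covers v·t_r = 23.6931 × 1.7 = 40.278 m while reacting, then v²/(2a_F) = 561.363 / 9.200 = 61.018 m while braking, for a total of 40.278 + 61.018 = 101.296 m.
Since a_F ≤ a_L and the follower starts braking later, the follower is never slower than the leader, so the closest approach is when both have stopped.
Minimum gap = 101.296 − 43.182 = 58.114 m.

Minimum gap ≈ 58.1 m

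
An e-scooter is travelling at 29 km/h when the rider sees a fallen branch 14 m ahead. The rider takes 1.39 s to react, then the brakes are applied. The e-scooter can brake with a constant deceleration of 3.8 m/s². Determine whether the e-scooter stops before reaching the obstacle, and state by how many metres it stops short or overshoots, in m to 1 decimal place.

No — it overshoots by 5.7 m

29 km/h ÷ 3.6 = 8.0556 m/s.
Reaction distance = 8.0556 × 1.39 = 11.197 m.
Braking distance = v²/(2a) = 64.893 / 7.600 = 8.539 m.
Total stopping distance = 11.197 + 8.539 = 19.736 m, vs 14 m available — it cannot stop in time and overshoots by 19.736 − 14 = 5.736 m.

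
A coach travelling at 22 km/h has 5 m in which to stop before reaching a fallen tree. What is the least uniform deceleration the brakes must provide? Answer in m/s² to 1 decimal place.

22 km/h ÷ 3.6 = 6.1111 m/s.
v² = 2a·d ⇒ a = v²/(2d) = 6.1111² / (2 × 5.000) = 37.346 / 10.000 = 3.7346 m/s².

Required deceleration ≈ 3.7 m/s²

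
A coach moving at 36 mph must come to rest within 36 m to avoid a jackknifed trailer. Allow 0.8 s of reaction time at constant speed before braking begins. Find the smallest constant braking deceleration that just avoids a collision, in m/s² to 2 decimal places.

Required deceleration ≈ 5.60 m/s²

36 mph × 0.44704 = 16.0934 m/s.
Distance covered during reaction = 16.0934 × 0.8 = 12.875 m.
Distance available for braking: 36 − 12.875 = 23.125 m.
v² = 2a·d ⇒ a = v²/(2d) = 16.0934² / (2 × 23.125) = 258.998 / 46.250 = 5.6000 m/s².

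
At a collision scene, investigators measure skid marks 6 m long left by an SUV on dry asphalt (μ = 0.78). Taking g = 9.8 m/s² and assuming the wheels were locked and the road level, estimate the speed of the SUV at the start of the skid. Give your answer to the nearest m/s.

Initial speed ≈ 10 m/s

Deceleration a = μg = 0.78 × 9.8 = 7.644 m/s².
v = √(2a·d) = √(2 × 7.644 × 6) = √91.728 = 9.5775 m/s.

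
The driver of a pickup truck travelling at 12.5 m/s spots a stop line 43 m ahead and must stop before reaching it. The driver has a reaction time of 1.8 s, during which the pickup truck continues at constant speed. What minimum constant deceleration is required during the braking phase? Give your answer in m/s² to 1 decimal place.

Distance covered during reaction = 12.5000 × 1.8 = 22.500 m.
Distance available for braking: 43 − 22.500 = 20.500 m.
v² = 2a·d ⇒ a = v²/(2d) = 12.5000² / (2 × 20.500) = 156.250 / 41.000 = 3.8110 m/s².

Required deceleration ≈ 3.8 m/s²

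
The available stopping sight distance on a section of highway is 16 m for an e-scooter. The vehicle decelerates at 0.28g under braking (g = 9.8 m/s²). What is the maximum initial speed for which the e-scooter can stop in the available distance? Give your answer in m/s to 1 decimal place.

a = 0.28 × 9.8 = 2.744 m/s².
v²/(2a) = d ⇒ v = √(2 × 2.744 × 16) = √87.81 = 9.3707 m/s.

Maximum speed ≈ 9.4 m/s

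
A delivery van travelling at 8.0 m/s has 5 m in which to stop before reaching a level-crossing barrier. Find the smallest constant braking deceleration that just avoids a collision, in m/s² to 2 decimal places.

v² = 2a·d ⇒ a = v²/(2d) = 8.0000² / (2 × 5.000) = 64.000 / 10.000 = 6.4000 m/s².

Required deceleration ≈ 6.40 m/s²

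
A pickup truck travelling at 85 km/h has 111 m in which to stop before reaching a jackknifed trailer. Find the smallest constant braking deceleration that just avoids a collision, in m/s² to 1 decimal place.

Required deceleration ≈ 2.5 m/s²

85 km/h ÷ 3.6 = 23.6111 m/s.
v² = 2a·d ⇒ a = v²/(2d) = 23.6111² / (2 × 111.000) = 557.484 / 222.000 = 2.5112 m/s².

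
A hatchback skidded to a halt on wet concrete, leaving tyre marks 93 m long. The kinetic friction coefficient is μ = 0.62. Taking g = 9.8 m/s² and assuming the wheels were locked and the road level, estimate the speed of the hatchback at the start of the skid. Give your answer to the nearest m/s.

Initial speed ≈ 34 m/s

Deceleration a = μg = 0.62 × 9.8 = 6.076 m/s².
v = √(2a·d) = √(2 × 6.076 × 93) = √1130.136 = 33.6175 m/s.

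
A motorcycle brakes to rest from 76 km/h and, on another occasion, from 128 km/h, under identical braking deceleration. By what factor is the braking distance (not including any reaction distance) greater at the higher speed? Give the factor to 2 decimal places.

Factor ≈ 2.84

Braking distance d = v²/(2a), so with a fixed, d ∝ v².
Factor = (128/76)² = 1.6842² = 2.8365.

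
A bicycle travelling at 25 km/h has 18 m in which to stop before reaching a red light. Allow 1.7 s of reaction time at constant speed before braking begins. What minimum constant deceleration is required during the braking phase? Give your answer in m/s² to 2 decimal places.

Required deceleration ≈ 3.89 m/s²

25 km/h ÷ 3.6 = 6.9444 m/s.
Distance covered during reaction = 6.9444 × 1.7 = 11.805 m.
Distance available for braking: 18 − 11.805 = 6.195 m.
v² = 2a·d ⇒ a = v²/(2d) = 6.9444² / (2 × 6.195) = 48.225 / 12.390 = 3.8923 m/s².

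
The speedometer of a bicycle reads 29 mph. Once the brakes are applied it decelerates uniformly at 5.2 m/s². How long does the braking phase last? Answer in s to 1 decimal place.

Braking time ≈ 2.5 s

29 mph × 0.44704 = 12.9642 m/s.
Braking time = v/a = 12.9642 / 5.200 = 2.493 s.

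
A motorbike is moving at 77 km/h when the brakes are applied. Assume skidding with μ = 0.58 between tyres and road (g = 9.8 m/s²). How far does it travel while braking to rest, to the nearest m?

Braking distance ≈ 40 m

77 km/h ÷ 3.6 = 21.3889 m/s.
a = μg = 0.58 × 9.8 = 5.684 m/s².
Braking distance = v²/(2a) = 21.3889² / (2 × 5.684) = 457.485 / 11.368 = 40.243 m.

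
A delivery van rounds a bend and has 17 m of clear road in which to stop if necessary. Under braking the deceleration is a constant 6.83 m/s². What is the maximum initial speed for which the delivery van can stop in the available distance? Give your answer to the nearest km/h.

v²/(2a) = d ⇒ v = √(2 × 6.830 × 17) = √232.22 = 15.2388 m/s.
15.2388 m/s × 3.6 = 54.860 km/h.

Maximum speed ≈ 55 km/h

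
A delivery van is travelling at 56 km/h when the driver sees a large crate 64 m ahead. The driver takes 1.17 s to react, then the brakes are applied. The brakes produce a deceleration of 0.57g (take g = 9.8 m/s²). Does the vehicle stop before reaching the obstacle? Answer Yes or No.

56 km/h ÷ 3.6 = 15.5556 m/s.
a = 0.57 × 9.8 = 5.586 m/s².
Reaction distance = 15.5556 × 1.17 = 18.200 m.
Braking distance = v²/(2a) = 241.977 / 11.172 = 21.659 m.
Total stopping distance = 18.200 + 21.659 = 39.859 m, vs 64 m available — it stops with 64 − 39.859 = 24.141 m to spare.

Yes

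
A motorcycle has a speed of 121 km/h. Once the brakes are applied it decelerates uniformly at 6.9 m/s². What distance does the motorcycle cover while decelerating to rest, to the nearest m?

121 km/h ÷ 3.6 = 33.6111 m/s.
Braking distance = v²/(2a) = 33.6111² / (2 × 6.900) = 1129.706 / 13.800 = 81.863 m.

Braking distance ≈ 82 m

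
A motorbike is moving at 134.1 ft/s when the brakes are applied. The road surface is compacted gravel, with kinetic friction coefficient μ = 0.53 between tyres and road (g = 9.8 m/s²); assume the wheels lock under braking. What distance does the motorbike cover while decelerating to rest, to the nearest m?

Braking distance ≈ 161 m

134.1 ft/s × 0.3048 = 40.8737 m/s.
a = μg = 0.53 × 9.8 = 5.194 m/s².
Braking distance = v²/(2a) = 40.8737² / (2 × 5.194) = 1670.659 / 10.388 = 160.826 m.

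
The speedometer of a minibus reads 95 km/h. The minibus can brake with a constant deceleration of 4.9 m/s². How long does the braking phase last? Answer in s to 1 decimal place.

95 km/h ÷ 3.6 = 26.3889 m/s.
Braking time = v/a = 26.3889 / 4.900 = 5.385 s.

Braking time ≈ 5.4 s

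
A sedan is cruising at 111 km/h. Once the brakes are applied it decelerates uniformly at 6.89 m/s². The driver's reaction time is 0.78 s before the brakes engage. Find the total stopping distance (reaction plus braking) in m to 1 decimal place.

111 km/h ÷ 3.6 = 30.8333 m/s.
Reaction distance = v·t_r = 30.8333 × 0.78 = 24.050 m.
Braking distance = v²/(2a) = 30.8333² / (2 × 6.890) = 950.692 / 13.780 = 68.991 m.
Total = 24.050 + 68.991 = 93.041 m.

Total stopping distance ≈ 93.0 m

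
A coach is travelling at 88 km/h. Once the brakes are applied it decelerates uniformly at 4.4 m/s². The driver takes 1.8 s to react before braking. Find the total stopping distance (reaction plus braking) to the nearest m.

Total stopping distance ≈ 112 m

88 km/h ÷ 3.6 = 24.4444 m/s.
Reaction distance = v·t_r = 24.4444 × 1.8 = 44.000 m.
Braking distance = v²/(2a) = 24.4444² / (2 × 4.400) = 597.529 / 8.800 = 67.901 m.
Total = 44.000 + 67.901 = 111.901 m.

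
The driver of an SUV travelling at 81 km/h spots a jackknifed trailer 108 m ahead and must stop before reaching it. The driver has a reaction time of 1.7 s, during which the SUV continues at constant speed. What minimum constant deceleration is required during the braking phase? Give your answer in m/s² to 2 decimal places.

81 km/h ÷ 3.6 = 22.5000 m/s.
Distance covered during reaction = 22.5000 × 1.7 = 38.250 m.
Distance available for braking: 108 − 38.250 = 69.750 m.
v² = 2a·d ⇒ a = v²/(2d) = 22.5000² / (2 × 69.750) = 506.250 / 139.500 = 3.6290 m/s².

Required deceleration ≈ 3.63 m/s²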